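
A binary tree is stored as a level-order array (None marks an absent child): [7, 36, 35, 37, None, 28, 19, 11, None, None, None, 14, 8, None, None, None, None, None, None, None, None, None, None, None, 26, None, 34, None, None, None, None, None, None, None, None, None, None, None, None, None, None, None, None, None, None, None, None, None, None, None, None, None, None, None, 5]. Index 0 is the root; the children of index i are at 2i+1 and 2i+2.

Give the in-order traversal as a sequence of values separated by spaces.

In-order visits the left subtree, then the node, then the right subtree.
At 7: go left to 36.
  At 36: go left to 37.
    At 37: go left to 11.
      11 is a leaf — visit 11.
    Visit 37.
    At 37: no right child.
  Visit 36.
  At 36: no right child.
Visit 7.
At 7: go right to 35.
  At 35: go left to 28.
    At 28: go left to 14.
      At 14: no left child.
      Visit 14.
      At 14: go right to 26.
        26 is a leaf — visit 26.
    Visit 28.
    At 28: go right to 8.
      At 8: no left child.
      Visit 8.
      At 8: go right to 34.
        At 34: no left child.
        Visit 34.
        At 34: go right to 5.
          5 is a leaf — visit 5.
  Visit 35.
  At 35: go right to 19.
    19 is a leaf — visit 19.

11 37 36 7 14 26 28 8 34 5 35 19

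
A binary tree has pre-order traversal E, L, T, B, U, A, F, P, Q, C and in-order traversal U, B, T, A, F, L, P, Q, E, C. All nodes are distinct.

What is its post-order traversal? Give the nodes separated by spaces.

U B F A T Q P L C E

The first element of pre-order is the root; it splits in-order into left and right subtrees.
Root E: left subtree has 8 nodes {U, B, T, A, F, L, P, Q}, right has 1 {C}.
  Root L: left subtree has 5 nodes {U, B, T, A, F}, right has 2 {P, Q}.
    Root T: left subtree has 2 nodes {U, B}, right has 2 {A, F}.
      Root B: left subtree has 1 node {U}, right has 0 { }.
      Root A: left subtree has 0 nodes { }, right has 1 {F}.
    Root P: left subtree has 0 nodes { }, right has 1 {Q}.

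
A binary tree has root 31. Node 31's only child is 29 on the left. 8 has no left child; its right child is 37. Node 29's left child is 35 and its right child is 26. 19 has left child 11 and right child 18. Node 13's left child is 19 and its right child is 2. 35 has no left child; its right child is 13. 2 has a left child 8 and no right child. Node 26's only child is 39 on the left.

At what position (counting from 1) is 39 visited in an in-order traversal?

10

In-order visits the left subtree, then the node, then the right subtree.
At 31: go left to 29.
  At 29: go left to 35.
    At 35: no left child.
    Visit 35.
    At 35: go right to 13.
      At 13: go left to 19.
        At 19: go left to 11.
          11 is a leaf — visit 11.
        Visit 19.
        At 19: go right to 18.
          18 is a leaf — visit 18.
      Visit 13.
      At 13: go right to 2.
        At 2: go left to 8.
          At 8: no left child.
          Visit 8.
          At 8: go right to 37.
            37 is a leaf — visit 37.
        Visit 2.
        At 2: no right child.
  Visit 29.
  At 29: go right to 26.
    At 26: go left to 39.
      39 is a leaf — visit 39.
    Visit 26.
    At 26: no right child.
Visit 31.
At 31: no right child.
Full in-order sequence: 35, 11, 19, 18, 13, 8, 37, 2, 29, 39, 26, 31.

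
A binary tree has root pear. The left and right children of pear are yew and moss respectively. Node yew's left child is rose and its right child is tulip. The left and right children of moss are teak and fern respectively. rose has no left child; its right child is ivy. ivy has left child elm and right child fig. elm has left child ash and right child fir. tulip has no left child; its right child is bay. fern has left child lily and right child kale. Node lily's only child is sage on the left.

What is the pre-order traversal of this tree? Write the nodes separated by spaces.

Pre-order visits the node, then its left subtree, then its right subtree.
Visit pear.
At pear: go left to yew.
  Visit yew.
  At yew: go left to rose.
    Visit rose.
    At rose: no left child.
    At rose: go right to ivy.
      Visit ivy.
      At ivy: go left to elm.
        Visit elm.
        At elm: go left to ash.
          ash is a leaf — visit ash.
        At elm: go right to fir.
          fir is a leaf — visit fir.
      At ivy: go right to fig.
        fig is a leaf — visit fig.
  At yew: go right to tulip.
    Visit tulip.
    At tulip: no left child.
    At tulip: go right to bay.
      bay is a leaf — visit bay.
At pear: go right to moss.
  Visit moss.
  At moss: go left to teak.
    teak is a leaf — visit teak.
  At moss: go right to fern.
    Visit fern.
    At fern: go left to lily.
      Visit lily.
      At lily: go left to sage.
        sage is a leaf — visit sage.
      At lily: no right child.
    At fern: go right to kale.
      kale is a leaf — visit kale.

pear yew rose ivy elm ash fir fig tulip bay moss teak fern lily sage kale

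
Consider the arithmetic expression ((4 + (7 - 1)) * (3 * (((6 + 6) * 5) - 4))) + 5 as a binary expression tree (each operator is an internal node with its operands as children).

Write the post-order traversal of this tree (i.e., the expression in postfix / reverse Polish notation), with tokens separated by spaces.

Post-order on an expression tree gives postfix notation: for each operator, emit left operand, right operand, then the operator.

4 7 1 - + 3 6 6 + 5 * 4 - * * 5 +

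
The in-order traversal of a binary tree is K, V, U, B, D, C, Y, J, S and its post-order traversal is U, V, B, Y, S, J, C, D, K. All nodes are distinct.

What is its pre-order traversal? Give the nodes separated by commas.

K, D, B, V, U, C, J, Y, S

The last element of post-order is the root; it splits in-order into left and right subtrees.
Root K: left subtree has 0 nodes { }, right has 8 {V, U, B, D, C, Y, J, S}.
  Root D: left subtree has 3 nodes {V, U, B}, right has 4 {C, Y, J, S}.
    Root B: left subtree has 2 nodes {V, U}, right has 0 { }.
      Root V: left subtree has 0 nodes { }, right has 1 {U}.
    Root C: left subtree has 0 nodes { }, right has 3 {Y, J, S}.
      Root J: left subtree has 1 node {Y}, right has 1 {S}.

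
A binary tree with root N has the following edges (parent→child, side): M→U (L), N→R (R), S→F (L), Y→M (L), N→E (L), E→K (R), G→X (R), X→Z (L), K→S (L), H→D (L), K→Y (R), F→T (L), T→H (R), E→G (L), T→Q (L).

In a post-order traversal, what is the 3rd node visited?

G

Post-order visits the left subtree, then the right subtree, then the node.
At N: go left to E.
  At E: go left to G.
    At G: no left child.
    At G: go right to X.
      At X: go left to Z.
        Z is a leaf — visit Z.
      At X: no right child.
      Visit X.
    Visit G.
  At E: go right to K.
    At K: go left to S.
      At S: go left to F.
        At F: go left to T.
          At T: go left to Q.
            Q is a leaf — visit Q.
          At T: go right to H.
            At H: go left to D.
              D is a leaf — visit D.
            At H: no right child.
            Visit H.
          Visit T.
        At F: no right child.
        Visit F.
      At S: no right child.
      Visit S.
    At K: go right to Y.
      At Y: go left to M.
        At M: go left to U.
          U is a leaf — visit U.
        At M: no right child.
        Visit M.
      At Y: no right child.
      Visit Y.
    Visit K.
  Visit E.
At N: go right to R.
  R is a leaf — visit R.
Visit N.
Full post-order sequence: Z, X, G, Q, D, H, T, F, S, U, M, Y, K, E, R, N.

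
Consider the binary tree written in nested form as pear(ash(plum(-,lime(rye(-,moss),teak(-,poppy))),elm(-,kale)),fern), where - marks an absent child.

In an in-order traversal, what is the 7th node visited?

ash

In-order visits the left subtree, then the node, then the right subtree.
At pear: go left to ash.
  At ash: go left to plum.
    At plum: no left child.
    Visit plum.
    At plum: go right to lime.
      At lime: go left to rye.
        At rye: no left child.
        Visit rye.
        At rye: go right to moss.
          moss is a leaf — visit moss.
      Visit lime.
      At lime: go right to teak.
        At teak: no left child.
        Visit teak.
        At teak: go right to poppy.
          poppy is a leaf — visit poppy.
  Visit ash.
  At ash: go right to elm.
    At elm: no left child.
    Visit elm.
    At elm: go right to kale.
      kale is a leaf — visit kale.
Visit pear.
At pear: go right to fern.
  fern is a leaf — visit fern.
Full in-order sequence: plum, rye, moss, lime, teak, poppy, ash, elm, kale, pear, fern.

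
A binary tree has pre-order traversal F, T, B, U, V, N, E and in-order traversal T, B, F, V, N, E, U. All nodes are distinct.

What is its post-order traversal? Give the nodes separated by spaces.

The first element of pre-order is the root; it splits in-order into left and right subtrees.
Root F: left subtree has 2 nodes {T, B}, right has 4 {V, N, E, U}.
  Root T: left subtree has 0 nodes { }, right has 1 {B}.
  Root U: left subtree has 3 nodes {V, N, E}, right has 0 { }.
    Root V: left subtree has 0 nodes { }, right has 2 {N, E}.
      Root N: left subtree has 0 nodes { }, right has 1 {E}.

B T E N V U F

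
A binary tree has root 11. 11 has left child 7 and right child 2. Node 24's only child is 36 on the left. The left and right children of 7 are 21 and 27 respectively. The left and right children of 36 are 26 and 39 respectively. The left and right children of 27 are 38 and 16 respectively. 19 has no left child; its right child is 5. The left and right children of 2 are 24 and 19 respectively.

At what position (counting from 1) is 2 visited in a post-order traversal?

12

Post-order visits the left subtree, then the right subtree, then the node.
At 11: go left to 7.
  At 7: go left to 21.
    21 is a leaf — visit 21.
  At 7: go right to 27.
    At 27: go left to 38.
      38 is a leaf — visit 38.
    At 27: go right to 16.
      16 is a leaf — visit 16.
    Visit 27.
  Visit 7.
At 11: go right to 2.
  At 2: go left to 24.
    At 24: go left to 36.
      At 36: go left to 26.
        26 is a leaf — visit 26.
      At 36: go right to 39.
        39 is a leaf — visit 39.
      Visit 36.
    At 24: no right child.
    Visit 24.
  At 2: go right to 19.
    At 19: no left child.
    At 19: go right to 5.
      5 is a leaf — visit 5.
    Visit 19.
  Visit 2.
Visit 11.
Full post-order sequence: 21, 38, 16, 27, 7, 26, 39, 36, 24, 5, 19, 2, 11.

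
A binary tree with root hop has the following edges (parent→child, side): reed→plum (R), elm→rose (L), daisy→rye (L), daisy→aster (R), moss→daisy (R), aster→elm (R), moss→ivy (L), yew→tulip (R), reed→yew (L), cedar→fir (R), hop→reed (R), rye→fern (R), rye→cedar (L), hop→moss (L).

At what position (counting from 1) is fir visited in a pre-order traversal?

Pre-order visits the node, then its left subtree, then its right subtree.
Visit hop.
At hop: go left to moss.
  Visit moss.
  At moss: go left to ivy.
    ivy is a leaf — visit ivy.
  At moss: go right to daisy.
    Visit daisy.
    At daisy: go left to rye.
      Visit rye.
      At rye: go left to cedar.
        Visit cedar.
        At cedar: no left child.
        At cedar: go right to fir.
          fir is a leaf — visit fir.
      At rye: go right to fern.
        fern is a leaf — visit fern.
    At daisy: go right to aster.
      Visit aster.
      At aster: no left child.
      At aster: go right to elm.
        Visit elm.
        At elm: go left to rose.
          rose is a leaf — visit rose.
        At elm: no right child.
At hop: go right to reed.
  Visit reed.
  At reed: go left to yew.
    Visit yew.
    At yew: no left child.
    At yew: go right to tulip.
      tulip is a leaf — visit tulip.
  At reed: go right to plum.
    plum is a leaf — visit plum.
Full pre-order sequence: hop, moss, ivy, daisy, rye, cedar, fir, fern, aster, elm, rose, reed, yew, tulip, plum.

7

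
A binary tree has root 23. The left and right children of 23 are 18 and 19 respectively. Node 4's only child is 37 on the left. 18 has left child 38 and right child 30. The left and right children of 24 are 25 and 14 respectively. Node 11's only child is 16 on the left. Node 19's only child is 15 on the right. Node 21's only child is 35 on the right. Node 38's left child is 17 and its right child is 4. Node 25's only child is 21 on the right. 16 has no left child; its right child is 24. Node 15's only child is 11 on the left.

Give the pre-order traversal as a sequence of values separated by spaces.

23 18 38 17 4 37 30 19 15 11 16 24 25 21 35 14

Pre-order visits the node, then its left subtree, then its right subtree.
Visit 23.
At 23: go left to 18.
  Visit 18.
  At 18: go left to 38.
    Visit 38.
    At 38: go left to 17.
      17 is a leaf — visit 17.
    At 38: go right to 4.
      Visit 4.
      At 4: go left to 37.
        37 is a leaf — visit 37.
      At 4: no right child.
  At 18: go right to 30.
    30 is a leaf — visit 30.
At 23: go right to 19.
  Visit 19.
  At 19: no left child.
  At 19: go right to 15.
    Visit 15.
    At 15: go left to 11.
      Visit 11.
      At 11: go left to 16.
        Visit 16.
        At 16: no left child.
        At 16: go right to 24.
          Visit 24.
          At 24: go left to 25.
            Visit 25.
            At 25: no left child.
            At 25: go right to 21.
              Visit 21.
              At 21: no left child.
              At 21: go right to 35.
                35 is a leaf — visit 35.
          At 24: go right to 14.
            14 is a leaf — visit 14.
      At 11: no right child.
    At 15: no right child.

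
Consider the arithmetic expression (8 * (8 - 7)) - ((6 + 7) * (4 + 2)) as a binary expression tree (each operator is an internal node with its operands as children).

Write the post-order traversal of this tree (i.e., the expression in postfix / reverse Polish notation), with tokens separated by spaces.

Post-order on an expression tree gives postfix notation: for each operator, emit left operand, right operand, then the operator.

8 8 7 - * 6 7 + 4 2 + * -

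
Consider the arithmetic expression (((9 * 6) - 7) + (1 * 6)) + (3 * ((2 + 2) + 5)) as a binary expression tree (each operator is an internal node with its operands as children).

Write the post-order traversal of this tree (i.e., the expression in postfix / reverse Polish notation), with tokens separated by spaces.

9 6 * 7 - 1 6 * + 3 2 2 + 5 + * +

Post-order on an expression tree gives postfix notation: for each operator, emit left operand, right operand, then the operator.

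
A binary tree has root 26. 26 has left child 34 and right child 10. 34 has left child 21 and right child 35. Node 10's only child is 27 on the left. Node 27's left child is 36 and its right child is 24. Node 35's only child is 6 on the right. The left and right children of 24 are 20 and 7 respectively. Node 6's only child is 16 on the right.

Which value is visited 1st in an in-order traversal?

21

In-order visits the left subtree, then the node, then the right subtree.
At 26: go left to 34.
  At 34: go left to 21.
    21 is a leaf — visit 21.
  Visit 34.
  At 34: go right to 35.
    At 35: no left child.
    Visit 35.
    At 35: go right to 6.
      At 6: no left child.
      Visit 6.
      At 6: go right to 16.
        16 is a leaf — visit 16.
Visit 26.
At 26: go right to 10.
  At 10: go left to 27.
    At 27: go left to 36.
      36 is a leaf — visit 36.
    Visit 27.
    At 27: go right to 24.
      At 24: go left to 20.
        20 is a leaf — visit 20.
      Visit 24.
      At 24: go right to 7.
        7 is a leaf — visit 7.
  Visit 10.
  At 10: no right child.
Full in-order sequence: 21, 34, 35, 6, 16, 26, 36, 27, 20, 24, 7, 10.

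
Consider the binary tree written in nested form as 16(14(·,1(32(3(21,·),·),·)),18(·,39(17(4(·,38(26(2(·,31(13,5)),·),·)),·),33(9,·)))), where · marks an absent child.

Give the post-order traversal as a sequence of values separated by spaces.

Post-order visits the left subtree, then the right subtree, then the node.
At 16: go left to 14.
  At 14: no left child.
  At 14: go right to 1.
    At 1: go left to 32.
      At 32: go left to 3.
        At 3: go left to 21.
          21 is a leaf — visit 21.
        At 3: no right child.
        Visit 3.
      At 32: no right child.
      Visit 32.
    At 1: no right child.
    Visit 1.
  Visit 14.
At 16: go right to 18.
  At 18: no left child.
  At 18: go right to 39.
    At 39: go left to 17.
      At 17: go left to 4.
        At 4: no left child.
        At 4: go right to 38.
          At 38: go left to 26.
            At 26: go left to 2.
              At 2: no left child.
              At 2: go right to 31.
                At 31: go left to 13.
                  13 is a leaf — visit 13.
                At 31: go right to 5.
                  5 is a leaf — visit 5.
                Visit 31.
              Visit 2.
            At 26: no right child.
            Visit 26.
          At 38: no right child.
          Visit 38.
        Visit 4.
      At 17: no right child.
      Visit 17.
    At 39: go right to 33.
      At 33: go left to 9.
        9 is a leaf — visit 9.
      At 33: no right child.
      Visit 33.
    Visit 39.
  Visit 18.
Visit 16.

21 3 32 1 14 13 5 31 2 26 38 4 17 9 33 39 18 16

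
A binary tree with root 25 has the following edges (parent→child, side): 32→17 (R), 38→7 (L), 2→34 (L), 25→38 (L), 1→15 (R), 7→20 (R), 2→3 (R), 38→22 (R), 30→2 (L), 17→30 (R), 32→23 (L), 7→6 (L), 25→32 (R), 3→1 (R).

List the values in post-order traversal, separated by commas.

6, 20, 7, 22, 38, 23, 34, 15, 1, 3, 2, 30, 17, 32, 25

Post-order visits the left subtree, then the right subtree, then the node.
At 25: go left to 38.
  At 38: go left to 7.
    At 7: go left to 6.
      6 is a leaf — visit 6.
    At 7: go right to 20.
      20 is a leaf — visit 20.
    Visit 7.
  At 38: go right to 22.
    22 is a leaf — visit 22.
  Visit 38.
At 25: go right to 32.
  At 32: go left to 23.
    23 is a leaf — visit 23.
  At 32: go right to 17.
    At 17: no left child.
    At 17: go right to 30.
      At 30: go left to 2.
        At 2: go left to 34.
          34 is a leaf — visit 34.
        At 2: go right to 3.
          At 3: no left child.
          At 3: go right to 1.
            At 1: no left child.
            At 1: go right to 15.
              15 is a leaf — visit 15.
            Visit 1.
          Visit 3.
        Visit 2.
      At 30: no right child.
      Visit 30.
    Visit 17.
  Visit 32.
Visit 25.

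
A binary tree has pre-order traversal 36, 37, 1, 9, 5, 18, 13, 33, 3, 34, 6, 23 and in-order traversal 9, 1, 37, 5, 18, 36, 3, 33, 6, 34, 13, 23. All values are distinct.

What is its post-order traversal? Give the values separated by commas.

The first element of pre-order is the root; it splits in-order into left and right subtrees.
Root 36: left subtree has 5 nodes {9, 1, 37, 5, 18}, right has 6 {3, 33, 6, 34, 13, 23}.
  Root 37: left subtree has 2 nodes {9, 1}, right has 2 {5, 18}.
    Root 1: left subtree has 1 node {9}, right has 0 { }.
    Root 5: left subtree has 0 nodes { }, right has 1 {18}.
  Root 13: left subtree has 4 nodes {3, 33, 6, 34}, right has 1 {23}.
    Root 33: left subtree has 1 node {3}, right has 2 {6, 34}.
      Root 34: left subtree has 1 node {6}, right has 0 { }.

9, 1, 18, 5, 37, 3, 6, 34, 33, 23, 13, 36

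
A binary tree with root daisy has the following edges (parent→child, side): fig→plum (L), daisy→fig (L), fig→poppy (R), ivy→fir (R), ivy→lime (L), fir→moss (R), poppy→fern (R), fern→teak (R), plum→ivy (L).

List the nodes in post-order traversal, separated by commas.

Post-order visits the left subtree, then the right subtree, then the node.
At daisy: go left to fig.
  At fig: go left to plum.
    At plum: go left to ivy.
      At ivy: go left to lime.
        lime is a leaf — visit lime.
      At ivy: go right to fir.
        At fir: no left child.
        At fir: go right to moss.
          moss is a leaf — visit moss.
        Visit fir.
      Visit ivy.
    At plum: no right child.
    Visit plum.
  At fig: go right to poppy.
    At poppy: no left child.
    At poppy: go right to fern.
      At fern: no left child.
      At fern: go right to teak.
        teak is a leaf — visit teak.
      Visit fern.
    Visit poppy.
  Visit fig.
At daisy: no right child.
Visit daisy.

lime, moss, fir, ivy, plum, teak, fern, poppy, fig, daisy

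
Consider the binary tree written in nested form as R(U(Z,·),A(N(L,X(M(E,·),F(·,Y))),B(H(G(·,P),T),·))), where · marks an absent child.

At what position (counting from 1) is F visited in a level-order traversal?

Level-order visits nodes level by level from the root, left to right within each level.
Level 0: R
Level 1: U, A
Level 2: Z, N, B
Level 3: L, X, H
Level 4: M, F, G, T
Level 5: E, Y, P
Full level-order sequence: R, U, A, Z, N, B, L, X, H, M, F, G, T, E, Y, P.

11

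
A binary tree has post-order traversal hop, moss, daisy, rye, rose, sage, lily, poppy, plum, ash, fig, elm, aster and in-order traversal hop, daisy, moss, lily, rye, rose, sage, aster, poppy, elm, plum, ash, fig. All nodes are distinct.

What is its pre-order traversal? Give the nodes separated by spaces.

aster lily daisy hop moss sage rose rye elm poppy fig ash plum

The last element of post-order is the root; it splits in-order into left and right subtrees.
Root aster: left subtree has 7 nodes {hop, daisy, moss, lily, rye, rose, sage}, right has 5 {poppy, elm, plum, ash, fig}.
  Root lily: left subtree has 3 nodes {hop, daisy, moss}, right has 3 {rye, rose, sage}.
    Root daisy: left subtree has 1 node {hop}, right has 1 {moss}.
    Root sage: left subtree has 2 nodes {rye, rose}, right has 0 { }.
      Root rose: left subtree has 1 node {rye}, right has 0 { }.
  Root elm: left subtree has 1 node {poppy}, right has 3 {plum, ash, fig}.
    Root fig: left subtree has 2 nodes {plum, ash}, right has 0 { }.
      Root ash: left subtree has 1 node {plum}, right has 0 { }.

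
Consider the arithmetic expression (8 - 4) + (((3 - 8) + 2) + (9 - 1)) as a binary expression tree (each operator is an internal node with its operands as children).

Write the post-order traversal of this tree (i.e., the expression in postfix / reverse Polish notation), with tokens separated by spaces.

Post-order on an expression tree gives postfix notation: for each operator, emit left operand, right operand, then the operator.

8 4 - 3 8 - 2 + 9 1 - + +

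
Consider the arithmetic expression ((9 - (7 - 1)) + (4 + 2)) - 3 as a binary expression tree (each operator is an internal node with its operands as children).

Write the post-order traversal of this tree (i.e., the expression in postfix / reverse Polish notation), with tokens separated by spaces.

Post-order on an expression tree gives postfix notation: for each operator, emit left operand, right operand, then the operator.

9 7 1 - - 4 2 + + 3 -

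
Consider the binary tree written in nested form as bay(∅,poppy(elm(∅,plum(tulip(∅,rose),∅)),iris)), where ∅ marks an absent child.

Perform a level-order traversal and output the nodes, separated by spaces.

bay poppy elm iris plum tulip rose

Level-order visits nodes level by level from the root, left to right within each level.
Level 0: bay
Level 1: poppy
Level 2: elm, iris
Level 3: plum
Level 4: tulip
Level 5: rose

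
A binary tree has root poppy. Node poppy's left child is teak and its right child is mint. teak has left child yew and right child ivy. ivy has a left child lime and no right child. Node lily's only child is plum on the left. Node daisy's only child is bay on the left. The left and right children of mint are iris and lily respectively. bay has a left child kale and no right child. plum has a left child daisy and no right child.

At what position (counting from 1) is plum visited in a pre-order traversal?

Pre-order visits the node, then its left subtree, then its right subtree.
Visit poppy.
At poppy: go left to teak.
  Visit teak.
  At teak: go left to yew.
    yew is a leaf — visit yew.
  At teak: go right to ivy.
    Visit ivy.
    At ivy: go left to lime.
      lime is a leaf — visit lime.
    At ivy: no right child.
At poppy: go right to mint.
  Visit mint.
  At mint: go left to iris.
    iris is a leaf — visit iris.
  At mint: go right to lily.
    Visit lily.
    At lily: go left to plum.
      Visit plum.
      At plum: go left to daisy.
        Visit daisy.
        At daisy: go left to bay.
          Visit bay.
          At bay: go left to kale.
            kale is a leaf — visit kale.
          At bay: no right child.
        At daisy: no right child.
      At plum: no right child.
    At lily: no right child.
Full pre-order sequence: poppy, teak, yew, ivy, lime, mint, iris, lily, plum, daisy, bay, kale.

9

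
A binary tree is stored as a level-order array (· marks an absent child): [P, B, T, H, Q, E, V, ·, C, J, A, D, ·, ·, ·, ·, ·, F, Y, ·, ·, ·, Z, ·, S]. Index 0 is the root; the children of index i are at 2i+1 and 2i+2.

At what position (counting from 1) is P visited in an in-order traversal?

10

In-order visits the left subtree, then the node, then the right subtree.
At P: go left to B.
  At B: go left to H.
    At H: no left child.
    Visit H.
    At H: go right to C.
      At C: go left to F.
        F is a leaf — visit F.
      Visit C.
      At C: go right to Y.
        Y is a leaf — visit Y.
  Visit B.
  At B: go right to Q.
    At Q: go left to J.
      J is a leaf — visit J.
    Visit Q.
    At Q: go right to A.
      At A: no left child.
      Visit A.
      At A: go right to Z.
        Z is a leaf — visit Z.
Visit P.
At P: go right to T.
  At T: go left to E.
    At E: go left to D.
      At D: no left child.
      Visit D.
      At D: go right to S.
        S is a leaf — visit S.
    Visit E.
    At E: no right child.
  Visit T.
  At T: go right to V.
    V is a leaf — visit V.
Full in-order sequence: H, F, C, Y, B, J, Q, A, Z, P, D, S, E, T, V.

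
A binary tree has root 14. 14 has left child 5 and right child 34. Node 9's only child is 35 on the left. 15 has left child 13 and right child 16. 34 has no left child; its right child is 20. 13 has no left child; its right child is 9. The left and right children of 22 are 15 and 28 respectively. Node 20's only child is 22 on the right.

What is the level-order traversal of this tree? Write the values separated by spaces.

Level-order visits nodes level by level from the root, left to right within each level.
Level 0: 14
Level 1: 5, 34
Level 2: 20
Level 3: 22
Level 4: 15, 28
Level 5: 13, 16
Level 6: 9
Level 7: 35

14 5 34 20 22 15 28 13 16 9 35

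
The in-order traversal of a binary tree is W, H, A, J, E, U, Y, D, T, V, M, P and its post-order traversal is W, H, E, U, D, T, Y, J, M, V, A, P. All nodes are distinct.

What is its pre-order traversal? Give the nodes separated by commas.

The last element of post-order is the root; it splits in-order into left and right subtrees.
Root P: left subtree has 11 nodes {W, H, A, J, E, U, Y, D, T, V, M}, right has 0 { }.
  Root A: left subtree has 2 nodes {W, H}, right has 8 {J, E, U, Y, D, T, V, M}.
    Root H: left subtree has 1 node {W}, right has 0 { }.
    Root V: left subtree has 6 nodes {J, E, U, Y, D, T}, right has 1 {M}.
      Root J: left subtree has 0 nodes { }, right has 5 {E, U, Y, D, T}.
        Root Y: left subtree has 2 nodes {E, U}, right has 2 {D, T}.
          Root U: left subtree has 1 node {E}, right has 0 { }.
          Root T: left subtree has 1 node {D}, right has 0 { }.

P, A, H, W, V, J, Y, U, E, T, D, M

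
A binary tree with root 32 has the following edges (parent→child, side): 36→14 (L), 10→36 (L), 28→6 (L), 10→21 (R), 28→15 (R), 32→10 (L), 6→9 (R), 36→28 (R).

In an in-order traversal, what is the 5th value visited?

28

In-order visits the left subtree, then the node, then the right subtree.
At 32: go left to 10.
  At 10: go left to 36.
    At 36: go left to 14.
      14 is a leaf — visit 14.
    Visit 36.
    At 36: go right to 28.
      At 28: go left to 6.
        At 6: no left child.
        Visit 6.
        At 6: go right to 9.
          9 is a leaf — visit 9.
      Visit 28.
      At 28: go right to 15.
        15 is a leaf — visit 15.
  Visit 10.
  At 10: go right to 21.
    21 is a leaf — visit 21.
Visit 32.
At 32: no right child.
Full in-order sequence: 14, 36, 6, 9, 28, 15, 10, 21, 32.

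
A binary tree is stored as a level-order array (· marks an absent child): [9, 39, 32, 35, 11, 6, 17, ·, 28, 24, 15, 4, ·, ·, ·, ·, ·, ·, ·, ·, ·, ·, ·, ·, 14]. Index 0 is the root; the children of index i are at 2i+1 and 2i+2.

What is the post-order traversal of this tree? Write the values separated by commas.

28, 35, 24, 15, 11, 39, 14, 4, 6, 17, 32, 9

Post-order visits the left subtree, then the right subtree, then the node.
At 9: go left to 39.
  At 39: go left to 35.
    At 35: no left child.
    At 35: go right to 28.
      28 is a leaf — visit 28.
    Visit 35.
  At 39: go right to 11.
    At 11: go left to 24.
      24 is a leaf — visit 24.
    At 11: go right to 15.
      15 is a leaf — visit 15.
    Visit 11.
  Visit 39.
At 9: go right to 32.
  At 32: go left to 6.
    At 6: go left to 4.
      At 4: no left child.
      At 4: go right to 14.
        14 is a leaf — visit 14.
      Visit 4.
    At 6: no right child.
    Visit 6.
  At 32: go right to 17.
    17 is a leaf — visit 17.
  Visit 32.
Visit 9.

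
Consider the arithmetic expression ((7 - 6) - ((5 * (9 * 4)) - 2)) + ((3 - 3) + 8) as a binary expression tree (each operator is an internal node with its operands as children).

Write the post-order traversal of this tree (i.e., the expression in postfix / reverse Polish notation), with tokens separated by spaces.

Post-order on an expression tree gives postfix notation: for each operator, emit left operand, right operand, then the operator.

7 6 - 5 9 4 * * 2 - - 3 3 - 8 + +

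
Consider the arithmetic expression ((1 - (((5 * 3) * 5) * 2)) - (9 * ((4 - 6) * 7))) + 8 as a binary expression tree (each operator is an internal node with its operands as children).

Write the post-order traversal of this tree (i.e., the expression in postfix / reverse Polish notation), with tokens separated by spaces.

1 5 3 * 5 * 2 * - 9 4 6 - 7 * * - 8 +

Post-order on an expression tree gives postfix notation: for each operator, emit left operand, right operand, then the operator.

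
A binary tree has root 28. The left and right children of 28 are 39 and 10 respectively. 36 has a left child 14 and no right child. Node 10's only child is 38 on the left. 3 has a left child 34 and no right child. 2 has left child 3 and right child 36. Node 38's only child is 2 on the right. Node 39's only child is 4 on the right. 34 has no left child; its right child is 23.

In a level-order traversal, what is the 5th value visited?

Level-order visits nodes level by level from the root, left to right within each level.
Level 0: 28
Level 1: 39, 10
Level 2: 4, 38
Level 3: 2
Level 4: 3, 36
Level 5: 34, 14
Level 6: 23
Full level-order sequence: 28, 39, 10, 4, 38, 2, 3, 36, 34, 14, 23.

38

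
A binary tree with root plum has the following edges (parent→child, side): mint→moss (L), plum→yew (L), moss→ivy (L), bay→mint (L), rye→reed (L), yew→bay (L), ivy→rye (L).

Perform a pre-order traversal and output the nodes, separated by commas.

Pre-order visits the node, then its left subtree, then its right subtree.
Visit plum.
At plum: go left to yew.
  Visit yew.
  At yew: go left to bay.
    Visit bay.
    At bay: go left to mint.
      Visit mint.
      At mint: go left to moss.
        Visit moss.
        At moss: go left to ivy.
          Visit ivy.
          At ivy: go left to rye.
            Visit rye.
            At rye: go left to reed.
              reed is a leaf — visit reed.
            At rye: no right child.
          At ivy: no right child.
        At moss: no right child.
      At mint: no right child.
    At bay: no right child.
  At yew: no right child.
At plum: no right child.

plum, yew, bay, mint, moss, ivy, rye, reed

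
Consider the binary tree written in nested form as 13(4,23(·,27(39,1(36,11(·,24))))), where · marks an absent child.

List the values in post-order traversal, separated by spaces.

4 39 36 24 11 1 27 23 13

Post-order visits the left subtree, then the right subtree, then the node.
At 13: go left to 4.
  4 is a leaf — visit 4.
At 13: go right to 23.
  At 23: no left child.
  At 23: go right to 27.
    At 27: go left to 39.
      39 is a leaf — visit 39.
    At 27: go right to 1.
      At 1: go left to 36.
        36 is a leaf — visit 36.
      At 1: go right to 11.
        At 11: no left child.
        At 11: go right to 24.
          24 is a leaf — visit 24.
        Visit 11.
      Visit 1.
    Visit 27.
  Visit 23.
Visit 13.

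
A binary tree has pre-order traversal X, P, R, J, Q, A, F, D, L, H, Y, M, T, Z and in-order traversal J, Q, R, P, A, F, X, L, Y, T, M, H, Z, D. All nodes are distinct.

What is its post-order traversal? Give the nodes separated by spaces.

Q J R F A P T M Y Z H L D X

The first element of pre-order is the root; it splits in-order into left and right subtrees.
Root X: left subtree has 6 nodes {J, Q, R, P, A, F}, right has 7 {L, Y, T, M, H, Z, D}.
  Root P: left subtree has 3 nodes {J, Q, R}, right has 2 {A, F}.
    Root R: left subtree has 2 nodes {J, Q}, right has 0 { }.
      Root J: left subtree has 0 nodes { }, right has 1 {Q}.
    Root A: left subtree has 0 nodes { }, right has 1 {F}.
  Root D: left subtree has 6 nodes {L, Y, T, M, H, Z}, right has 0 { }.
    Root L: left subtree has 0 nodes { }, right has 5 {Y, T, M, H, Z}.
      Root H: left subtree has 3 nodes {Y, T, M}, right has 1 {Z}.
        Root Y: left subtree has 0 nodes { }, right has 2 {T, M}.
          Root M: left subtree has 1 node {T}, right has 0 { }.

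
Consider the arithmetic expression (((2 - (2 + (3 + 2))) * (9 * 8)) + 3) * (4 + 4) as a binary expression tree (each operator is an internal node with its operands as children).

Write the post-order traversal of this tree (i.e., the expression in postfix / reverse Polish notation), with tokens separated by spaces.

2 2 3 2 + + - 9 8 * * 3 + 4 4 + *

Post-order on an expression tree gives postfix notation: for each operator, emit left operand, right operand, then the operator.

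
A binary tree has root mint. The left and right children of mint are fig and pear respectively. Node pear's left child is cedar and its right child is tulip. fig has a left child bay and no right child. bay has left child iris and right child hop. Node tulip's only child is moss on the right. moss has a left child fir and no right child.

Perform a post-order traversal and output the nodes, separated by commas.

Post-order visits the left subtree, then the right subtree, then the node.
At mint: go left to fig.
  At fig: go left to bay.
    At bay: go left to iris.
      iris is a leaf — visit iris.
    At bay: go right to hop.
      hop is a leaf — visit hop.
    Visit bay.
  At fig: no right child.
  Visit fig.
At mint: go right to pear.
  At pear: go left to cedar.
    cedar is a leaf — visit cedar.
  At pear: go right to tulip.
    At tulip: no left child.
    At tulip: go right to moss.
      At moss: go left to fir.
        fir is a leaf — visit fir.
      At moss: no right child.
      Visit moss.
    Visit tulip.
  Visit pear.
Visit mint.

iris, hop, bay, fig, cedar, fir, moss, tulip, pear, mint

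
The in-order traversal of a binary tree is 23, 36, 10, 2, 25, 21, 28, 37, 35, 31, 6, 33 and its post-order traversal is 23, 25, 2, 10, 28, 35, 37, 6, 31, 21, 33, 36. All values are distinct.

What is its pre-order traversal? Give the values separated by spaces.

The last element of post-order is the root; it splits in-order into left and right subtrees.
Root 36: left subtree has 1 node {23}, right has 10 {10, 2, 25, 21, 28, 37, 35, 31, 6, 33}.
  Root 33: left subtree has 9 nodes {10, 2, 25, 21, 28, 37, 35, 31, 6}, right has 0 { }.
    Root 21: left subtree has 3 nodes {10, 2, 25}, right has 5 {28, 37, 35, 31, 6}.
      Root 10: left subtree has 0 nodes { }, right has 2 {2, 25}.
        Root 2: left subtree has 0 nodes { }, right has 1 {25}.
      Root 31: left subtree has 3 nodes {28, 37, 35}, right has 1 {6}.
        Root 37: left subtree has 1 node {28}, right has 1 {35}.

36 23 33 21 10 2 25 31 37 28 35 6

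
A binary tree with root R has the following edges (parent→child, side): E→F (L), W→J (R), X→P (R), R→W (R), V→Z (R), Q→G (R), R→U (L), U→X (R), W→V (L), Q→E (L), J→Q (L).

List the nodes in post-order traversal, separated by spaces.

Post-order visits the left subtree, then the right subtree, then the node.
At R: go left to U.
  At U: no left child.
  At U: go right to X.
    At X: no left child.
    At X: go right to P.
      P is a leaf — visit P.
    Visit X.
  Visit U.
At R: go right to W.
  At W: go left to V.
    At V: no left child.
    At V: go right to Z.
      Z is a leaf — visit Z.
    Visit V.
  At W: go right to J.
    At J: go left to Q.
      At Q: go left to E.
        At E: go left to F.
          F is a leaf — visit F.
        At E: no right child.
        Visit E.
      At Q: go right to G.
        G is a leaf — visit G.
      Visit Q.
    At J: no right child.
    Visit J.
  Visit W.
Visit R.

P X U Z V F E G Q J W R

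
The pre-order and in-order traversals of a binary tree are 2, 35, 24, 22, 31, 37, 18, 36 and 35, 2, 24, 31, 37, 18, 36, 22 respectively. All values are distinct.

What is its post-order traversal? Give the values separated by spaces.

35 36 18 37 31 22 24 2

The first element of pre-order is the root; it splits in-order into left and right subtrees.
Root 2: left subtree has 1 node {35}, right has 6 {24, 31, 37, 18, 36, 22}.
  Root 24: left subtree has 0 nodes { }, right has 5 {31, 37, 18, 36, 22}.
    Root 22: left subtree has 4 nodes {31, 37, 18, 36}, right has 0 { }.
      Root 31: left subtree has 0 nodes { }, right has 3 {37, 18, 36}.
        Root 37: left subtree has 0 nodes { }, right has 2 {18, 36}.
          Root 18: left subtree has 0 nodes { }, right has 1 {36}.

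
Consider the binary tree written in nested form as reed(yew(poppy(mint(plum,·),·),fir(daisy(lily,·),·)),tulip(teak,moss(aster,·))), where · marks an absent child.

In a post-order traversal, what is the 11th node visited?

tulip

Post-order visits the left subtree, then the right subtree, then the node.
At reed: go left to yew.
  At yew: go left to poppy.
    At poppy: go left to mint.
      At mint: go left to plum.
        plum is a leaf — visit plum.
      At mint: no right child.
      Visit mint.
    At poppy: no right child.
    Visit poppy.
  At yew: go right to fir.
    At fir: go left to daisy.
      At daisy: go left to lily.
        lily is a leaf — visit lily.
      At daisy: no right child.
      Visit daisy.
    At fir: no right child.
    Visit fir.
  Visit yew.
At reed: go right to tulip.
  At tulip: go left to teak.
    teak is a leaf — visit teak.
  At tulip: go right to moss.
    At moss: go left to aster.
      aster is a leaf — visit aster.
    At moss: no right child.
    Visit moss.
  Visit tulip.
Visit reed.
Full post-order sequence: plum, mint, poppy, lily, daisy, fir, yew, teak, aster, moss, tulip, reed.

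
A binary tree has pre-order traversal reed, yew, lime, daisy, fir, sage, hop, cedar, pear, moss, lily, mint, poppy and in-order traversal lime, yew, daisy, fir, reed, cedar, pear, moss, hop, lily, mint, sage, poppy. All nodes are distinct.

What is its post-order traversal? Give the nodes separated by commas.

lime, fir, daisy, yew, moss, pear, cedar, mint, lily, hop, poppy, sage, reed

The first element of pre-order is the root; it splits in-order into left and right subtrees.
Root reed: left subtree has 4 nodes {lime, yew, daisy, fir}, right has 8 {cedar, pear, moss, hop, lily, mint, sage, poppy}.
  Root yew: left subtree has 1 node {lime}, right has 2 {daisy, fir}.
    Root daisy: left subtree has 0 nodes { }, right has 1 {fir}.
  Root sage: left subtree has 6 nodes {cedar, pear, moss, hop, lily, mint}, right has 1 {poppy}.
    Root hop: left subtree has 3 nodes {cedar, pear, moss}, right has 2 {lily, mint}.
      Root cedar: left subtree has 0 nodes { }, right has 2 {pear, moss}.
        Root pear: left subtree has 0 nodes { }, right has 1 {moss}.
      Root lily: left subtree has 0 nodes { }, right has 1 {mint}.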